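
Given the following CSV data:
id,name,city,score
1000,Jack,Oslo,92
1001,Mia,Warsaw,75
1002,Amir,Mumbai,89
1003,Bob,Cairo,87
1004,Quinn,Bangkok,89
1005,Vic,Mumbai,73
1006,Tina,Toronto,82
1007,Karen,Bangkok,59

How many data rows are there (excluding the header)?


Counting rows (excluding header):
Header: id,name,city,score
Data rows: 8

ANSWER: 8


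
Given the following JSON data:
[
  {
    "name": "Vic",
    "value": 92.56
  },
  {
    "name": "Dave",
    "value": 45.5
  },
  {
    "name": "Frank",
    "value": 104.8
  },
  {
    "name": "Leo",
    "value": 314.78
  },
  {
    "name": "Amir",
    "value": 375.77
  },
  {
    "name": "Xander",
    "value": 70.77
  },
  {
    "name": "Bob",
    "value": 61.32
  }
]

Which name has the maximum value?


Comparing values:
  Vic: 92.56
  Dave: 45.5
  Frank: 104.8
  Leo: 314.78
  Amir: 375.77
  Xander: 70.77
  Bob: 61.32
Maximum: Amir (375.77)

ANSWER: Amir


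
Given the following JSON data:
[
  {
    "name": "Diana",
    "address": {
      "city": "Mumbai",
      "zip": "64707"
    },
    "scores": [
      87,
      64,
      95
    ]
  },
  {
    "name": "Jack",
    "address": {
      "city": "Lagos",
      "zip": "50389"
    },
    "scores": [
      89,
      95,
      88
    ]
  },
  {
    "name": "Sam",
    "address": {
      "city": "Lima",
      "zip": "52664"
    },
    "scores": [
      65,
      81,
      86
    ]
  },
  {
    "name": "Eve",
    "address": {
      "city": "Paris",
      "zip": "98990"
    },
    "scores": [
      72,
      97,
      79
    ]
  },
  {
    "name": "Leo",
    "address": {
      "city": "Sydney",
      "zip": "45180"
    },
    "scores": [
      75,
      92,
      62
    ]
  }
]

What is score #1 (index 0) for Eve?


Path: records[3].scores[0]
Value: 72

ANSWER: 72


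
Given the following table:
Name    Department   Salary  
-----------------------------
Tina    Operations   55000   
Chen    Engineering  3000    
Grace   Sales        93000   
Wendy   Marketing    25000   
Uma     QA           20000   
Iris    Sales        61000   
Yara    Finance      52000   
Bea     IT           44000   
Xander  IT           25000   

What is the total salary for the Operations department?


Operations department members:
  Tina: 55000
Total = 55000 = 55000

ANSWER: 55000


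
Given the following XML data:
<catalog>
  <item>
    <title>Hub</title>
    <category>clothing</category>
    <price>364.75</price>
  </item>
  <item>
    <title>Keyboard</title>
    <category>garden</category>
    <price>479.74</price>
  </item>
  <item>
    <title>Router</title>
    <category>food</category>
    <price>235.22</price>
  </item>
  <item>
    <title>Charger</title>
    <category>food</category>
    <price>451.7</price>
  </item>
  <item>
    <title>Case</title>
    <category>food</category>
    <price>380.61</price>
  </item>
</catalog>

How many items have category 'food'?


Scanning <item> elements for <category>food</category>:
  Item 3: Router -> MATCH
  Item 4: Charger -> MATCH
  Item 5: Case -> MATCH
Count: 3

ANSWER: 3


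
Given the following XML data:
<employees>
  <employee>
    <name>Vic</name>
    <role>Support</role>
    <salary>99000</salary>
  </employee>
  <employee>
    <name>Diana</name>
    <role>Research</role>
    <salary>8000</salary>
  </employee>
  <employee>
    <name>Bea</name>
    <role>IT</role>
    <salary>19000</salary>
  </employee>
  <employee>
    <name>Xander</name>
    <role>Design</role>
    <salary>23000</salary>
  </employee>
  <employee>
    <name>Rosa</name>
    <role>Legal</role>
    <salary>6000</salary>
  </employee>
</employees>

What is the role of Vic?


Searching for <employee> with <name>Vic</name>
Found at position 1
<role>Support</role>

ANSWER: Support


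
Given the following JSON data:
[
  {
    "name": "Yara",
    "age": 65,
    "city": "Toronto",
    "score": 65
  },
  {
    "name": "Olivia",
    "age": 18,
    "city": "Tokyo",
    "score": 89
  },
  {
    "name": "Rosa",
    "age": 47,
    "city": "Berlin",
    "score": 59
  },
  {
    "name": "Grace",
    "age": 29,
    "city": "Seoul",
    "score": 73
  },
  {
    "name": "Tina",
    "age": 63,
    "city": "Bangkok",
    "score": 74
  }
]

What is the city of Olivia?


Looking up record where name = Olivia
Record index: 1
Field 'city' = Tokyo

ANSWER: Tokyo


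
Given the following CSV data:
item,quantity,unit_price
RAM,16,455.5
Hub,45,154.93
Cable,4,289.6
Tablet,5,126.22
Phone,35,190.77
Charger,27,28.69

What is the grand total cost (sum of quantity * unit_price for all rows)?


Computing row totals:
  RAM: 16 * 455.5 = 7288.0
  Hub: 45 * 154.93 = 6971.85
  Cable: 4 * 289.6 = 1158.4
  Tablet: 5 * 126.22 = 631.1
  Phone: 35 * 190.77 = 6676.95
  Charger: 27 * 28.69 = 774.63
Grand total = 7288.0 + 6971.85 + 1158.4 + 631.1 + 6676.95 + 774.63 = 23500.93

ANSWER: 23500.93


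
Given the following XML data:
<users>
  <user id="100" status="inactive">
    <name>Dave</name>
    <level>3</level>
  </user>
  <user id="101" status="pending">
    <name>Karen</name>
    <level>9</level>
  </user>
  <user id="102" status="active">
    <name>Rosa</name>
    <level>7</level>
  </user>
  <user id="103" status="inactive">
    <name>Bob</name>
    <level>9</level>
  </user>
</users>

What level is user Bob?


Finding user: Bob
<level>9</level>

ANSWER: 9


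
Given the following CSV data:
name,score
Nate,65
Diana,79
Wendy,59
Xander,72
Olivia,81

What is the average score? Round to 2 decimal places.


Scores: 65, 79, 59, 72, 81
Sum = 356
Count = 5
Average = 356 / 5 = 71.20

ANSWER: 71.20


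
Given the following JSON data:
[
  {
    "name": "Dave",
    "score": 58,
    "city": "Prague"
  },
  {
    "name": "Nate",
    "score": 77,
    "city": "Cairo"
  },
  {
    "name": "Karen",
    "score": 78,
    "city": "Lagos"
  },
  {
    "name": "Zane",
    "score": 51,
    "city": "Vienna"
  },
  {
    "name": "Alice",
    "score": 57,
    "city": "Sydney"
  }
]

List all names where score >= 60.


Filtering records where score >= 60:
  Dave (score=58) -> no
  Nate (score=77) -> YES
  Karen (score=78) -> YES
  Zane (score=51) -> no
  Alice (score=57) -> no


ANSWER: Nate, Karen


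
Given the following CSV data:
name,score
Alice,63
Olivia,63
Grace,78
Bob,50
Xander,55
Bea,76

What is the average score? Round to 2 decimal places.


Scores: 63, 63, 78, 50, 55, 76
Sum = 385
Count = 6
Average = 385 / 6 = 64.17

ANSWER: 64.17


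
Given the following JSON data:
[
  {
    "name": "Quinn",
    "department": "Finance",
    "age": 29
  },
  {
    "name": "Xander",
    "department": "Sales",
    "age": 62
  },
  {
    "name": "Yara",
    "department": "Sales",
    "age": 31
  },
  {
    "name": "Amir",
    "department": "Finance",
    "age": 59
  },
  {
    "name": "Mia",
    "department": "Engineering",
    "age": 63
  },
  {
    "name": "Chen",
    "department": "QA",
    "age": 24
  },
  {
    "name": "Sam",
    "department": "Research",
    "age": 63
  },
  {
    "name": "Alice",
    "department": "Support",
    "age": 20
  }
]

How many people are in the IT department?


Scanning records for department = IT
  No matches found
Count: 0

ANSWER: 0


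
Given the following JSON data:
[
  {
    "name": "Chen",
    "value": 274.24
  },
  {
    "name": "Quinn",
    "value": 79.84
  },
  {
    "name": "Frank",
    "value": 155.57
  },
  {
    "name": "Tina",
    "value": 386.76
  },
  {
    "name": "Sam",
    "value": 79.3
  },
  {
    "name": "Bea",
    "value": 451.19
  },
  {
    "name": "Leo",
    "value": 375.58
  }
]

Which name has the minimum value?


Comparing values:
  Chen: 274.24
  Quinn: 79.84
  Frank: 155.57
  Tina: 386.76
  Sam: 79.3
  Bea: 451.19
  Leo: 375.58
Minimum: Sam (79.3)

ANSWER: Sam


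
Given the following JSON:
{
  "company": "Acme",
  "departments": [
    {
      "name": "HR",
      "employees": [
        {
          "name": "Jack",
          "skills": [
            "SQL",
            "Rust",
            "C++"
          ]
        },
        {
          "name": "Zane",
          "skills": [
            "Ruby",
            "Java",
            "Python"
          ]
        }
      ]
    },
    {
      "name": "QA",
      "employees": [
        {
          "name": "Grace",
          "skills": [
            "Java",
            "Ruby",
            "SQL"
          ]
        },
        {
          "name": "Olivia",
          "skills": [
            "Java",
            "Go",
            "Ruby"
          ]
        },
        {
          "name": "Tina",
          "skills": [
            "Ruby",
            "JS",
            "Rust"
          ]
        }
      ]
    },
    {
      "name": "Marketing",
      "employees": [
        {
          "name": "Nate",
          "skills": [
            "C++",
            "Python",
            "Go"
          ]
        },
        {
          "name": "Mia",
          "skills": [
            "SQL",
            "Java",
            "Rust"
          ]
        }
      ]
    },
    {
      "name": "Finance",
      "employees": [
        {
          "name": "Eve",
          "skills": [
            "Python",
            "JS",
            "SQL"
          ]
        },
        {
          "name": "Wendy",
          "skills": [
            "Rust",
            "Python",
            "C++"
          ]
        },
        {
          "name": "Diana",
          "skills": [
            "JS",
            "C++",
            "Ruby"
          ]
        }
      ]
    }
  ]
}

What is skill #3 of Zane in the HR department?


Path: departments[0].employees[1].skills[2]
Value: Python

ANSWER: Python


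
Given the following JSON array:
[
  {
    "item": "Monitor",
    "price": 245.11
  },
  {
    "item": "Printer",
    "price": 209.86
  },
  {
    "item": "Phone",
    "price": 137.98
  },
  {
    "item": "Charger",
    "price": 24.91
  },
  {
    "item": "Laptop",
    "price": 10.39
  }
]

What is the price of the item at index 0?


Array index 0 -> Monitor
price = 245.11

ANSWER: 245.11


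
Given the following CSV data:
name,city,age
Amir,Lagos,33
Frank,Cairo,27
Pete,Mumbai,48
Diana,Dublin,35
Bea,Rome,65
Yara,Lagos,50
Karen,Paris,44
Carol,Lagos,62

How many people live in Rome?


Scanning city column for 'Rome':
  Row 5: Bea -> MATCH
Total matches: 1

ANSWER: 1


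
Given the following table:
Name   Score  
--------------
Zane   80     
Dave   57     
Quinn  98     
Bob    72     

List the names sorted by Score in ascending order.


Sorting by Score (ascending):
  Dave: 57
  Bob: 72
  Zane: 80
  Quinn: 98


ANSWER: Dave, Bob, Zane, Quinn


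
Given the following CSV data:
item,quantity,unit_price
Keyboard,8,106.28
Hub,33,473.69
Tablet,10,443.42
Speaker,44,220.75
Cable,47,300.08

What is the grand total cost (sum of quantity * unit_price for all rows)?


Computing row totals:
  Keyboard: 8 * 106.28 = 850.24
  Hub: 33 * 473.69 = 15631.77
  Tablet: 10 * 443.42 = 4434.2
  Speaker: 44 * 220.75 = 9713.0
  Cable: 47 * 300.08 = 14103.76
Grand total = 850.24 + 15631.77 + 4434.2 + 9713.0 + 14103.76 = 44732.97

ANSWER: 44732.97


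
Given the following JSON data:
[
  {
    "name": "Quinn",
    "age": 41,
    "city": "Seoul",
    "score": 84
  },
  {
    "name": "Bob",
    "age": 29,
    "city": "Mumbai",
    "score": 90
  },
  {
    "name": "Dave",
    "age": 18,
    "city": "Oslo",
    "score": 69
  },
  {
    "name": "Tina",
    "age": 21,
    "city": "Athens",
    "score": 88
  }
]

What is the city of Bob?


Looking up record where name = Bob
Record index: 1
Field 'city' = Mumbai

ANSWER: Mumbai


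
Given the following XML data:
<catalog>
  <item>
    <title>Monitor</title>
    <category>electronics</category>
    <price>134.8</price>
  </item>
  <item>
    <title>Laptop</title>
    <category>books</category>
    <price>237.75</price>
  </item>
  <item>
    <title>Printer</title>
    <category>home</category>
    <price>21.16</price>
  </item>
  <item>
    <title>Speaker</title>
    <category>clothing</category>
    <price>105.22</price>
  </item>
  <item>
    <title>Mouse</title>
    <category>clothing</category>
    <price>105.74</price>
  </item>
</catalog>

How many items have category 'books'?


Scanning <item> elements for <category>books</category>:
  Item 2: Laptop -> MATCH
Count: 1

ANSWER: 1


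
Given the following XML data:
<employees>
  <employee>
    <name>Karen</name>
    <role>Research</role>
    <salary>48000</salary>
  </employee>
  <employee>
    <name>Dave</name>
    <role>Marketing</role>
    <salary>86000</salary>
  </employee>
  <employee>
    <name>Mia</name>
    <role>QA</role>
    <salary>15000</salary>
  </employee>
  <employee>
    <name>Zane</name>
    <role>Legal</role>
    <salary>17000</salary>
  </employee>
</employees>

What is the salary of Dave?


Searching for <employee> with <name>Dave</name>
Found at position 2
<salary>86000</salary>

ANSWER: 86000


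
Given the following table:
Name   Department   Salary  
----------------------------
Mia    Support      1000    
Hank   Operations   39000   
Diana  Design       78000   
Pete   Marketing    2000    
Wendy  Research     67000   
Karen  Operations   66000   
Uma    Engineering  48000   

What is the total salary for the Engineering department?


Engineering department members:
  Uma: 48000
Total = 48000 = 48000

ANSWER: 48000


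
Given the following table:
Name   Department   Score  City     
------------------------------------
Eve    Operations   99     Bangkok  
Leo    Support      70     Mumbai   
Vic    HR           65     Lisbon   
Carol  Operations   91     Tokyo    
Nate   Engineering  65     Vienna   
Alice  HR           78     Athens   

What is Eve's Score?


Row 1: Eve
Score = 99

ANSWER: 99


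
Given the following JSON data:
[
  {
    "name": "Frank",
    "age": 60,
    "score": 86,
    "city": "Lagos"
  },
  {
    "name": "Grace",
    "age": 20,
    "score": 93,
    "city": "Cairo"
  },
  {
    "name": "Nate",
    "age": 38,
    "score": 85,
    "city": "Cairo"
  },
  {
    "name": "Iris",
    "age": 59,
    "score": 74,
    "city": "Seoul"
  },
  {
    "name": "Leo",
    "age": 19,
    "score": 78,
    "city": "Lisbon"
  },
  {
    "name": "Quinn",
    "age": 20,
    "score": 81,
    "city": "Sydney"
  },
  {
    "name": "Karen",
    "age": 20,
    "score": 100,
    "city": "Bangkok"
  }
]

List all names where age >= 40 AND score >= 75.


Checking both conditions:
  Frank (age=60, score=86) -> YES
  Grace (age=20, score=93) -> no
  Nate (age=38, score=85) -> no
  Iris (age=59, score=74) -> no
  Leo (age=19, score=78) -> no
  Quinn (age=20, score=81) -> no
  Karen (age=20, score=100) -> no


ANSWER: Frank


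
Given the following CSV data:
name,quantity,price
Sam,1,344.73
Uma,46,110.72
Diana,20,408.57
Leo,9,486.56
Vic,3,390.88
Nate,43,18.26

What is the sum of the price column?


Values in 'price' column:
  Row 1: 344.73
  Row 2: 110.72
  Row 3: 408.57
  Row 4: 486.56
  Row 5: 390.88
  Row 6: 18.26
Sum = 344.73 + 110.72 + 408.57 + 486.56 + 390.88 + 18.26 = 1759.72

ANSWER: 1759.72


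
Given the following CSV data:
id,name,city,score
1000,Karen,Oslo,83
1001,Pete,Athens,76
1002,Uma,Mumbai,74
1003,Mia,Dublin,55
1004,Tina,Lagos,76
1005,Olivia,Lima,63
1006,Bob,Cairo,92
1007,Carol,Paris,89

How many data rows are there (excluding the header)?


Counting rows (excluding header):
Header: id,name,city,score
Data rows: 8

ANSWER: 8


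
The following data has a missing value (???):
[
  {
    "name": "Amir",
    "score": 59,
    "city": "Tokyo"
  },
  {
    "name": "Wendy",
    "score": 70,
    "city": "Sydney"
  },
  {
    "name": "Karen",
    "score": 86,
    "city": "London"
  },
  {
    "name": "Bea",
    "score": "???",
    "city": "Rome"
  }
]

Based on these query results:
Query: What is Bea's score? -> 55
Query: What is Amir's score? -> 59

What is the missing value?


The missing value is Bea's score
From query: Bea's score = 55

ANSWER: 55


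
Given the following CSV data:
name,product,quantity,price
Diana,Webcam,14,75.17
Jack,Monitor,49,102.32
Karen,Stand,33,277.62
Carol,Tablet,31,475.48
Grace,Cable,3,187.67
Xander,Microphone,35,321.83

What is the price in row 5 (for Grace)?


Row 5: Grace
Column 'price' = 187.67

ANSWER: 187.67


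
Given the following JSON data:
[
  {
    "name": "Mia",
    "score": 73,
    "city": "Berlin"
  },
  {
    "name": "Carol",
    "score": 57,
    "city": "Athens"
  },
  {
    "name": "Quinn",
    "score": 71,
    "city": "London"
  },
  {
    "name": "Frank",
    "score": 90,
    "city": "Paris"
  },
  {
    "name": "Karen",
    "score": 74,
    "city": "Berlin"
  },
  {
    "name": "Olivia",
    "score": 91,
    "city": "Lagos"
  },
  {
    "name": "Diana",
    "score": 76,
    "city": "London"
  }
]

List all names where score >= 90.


Filtering records where score >= 90:
  Mia (score=73) -> no
  Carol (score=57) -> no
  Quinn (score=71) -> no
  Frank (score=90) -> YES
  Karen (score=74) -> no
  Olivia (score=91) -> YES
  Diana (score=76) -> no


ANSWER: Frank, Olivia


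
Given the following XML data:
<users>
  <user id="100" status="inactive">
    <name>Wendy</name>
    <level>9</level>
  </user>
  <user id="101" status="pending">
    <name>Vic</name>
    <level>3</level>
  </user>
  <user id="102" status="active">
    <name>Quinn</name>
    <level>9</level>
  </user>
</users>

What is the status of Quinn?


Finding user with name = Quinn
user id="102" status="active"

ANSWER: active


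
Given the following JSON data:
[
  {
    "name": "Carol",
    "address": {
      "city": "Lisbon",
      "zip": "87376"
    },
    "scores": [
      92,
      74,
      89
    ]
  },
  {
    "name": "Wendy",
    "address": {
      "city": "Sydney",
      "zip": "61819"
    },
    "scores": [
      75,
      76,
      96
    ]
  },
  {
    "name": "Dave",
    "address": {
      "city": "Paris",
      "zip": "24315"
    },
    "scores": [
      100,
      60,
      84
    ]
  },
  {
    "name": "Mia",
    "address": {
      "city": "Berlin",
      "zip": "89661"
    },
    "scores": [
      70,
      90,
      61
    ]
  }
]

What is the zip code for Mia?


Path: records[3].address.zip
Value: 89661

ANSWER: 89661


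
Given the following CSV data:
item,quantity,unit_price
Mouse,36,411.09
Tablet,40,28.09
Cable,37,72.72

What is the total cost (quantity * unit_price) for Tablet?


Row: Tablet
quantity = 40
unit_price = 28.09
total = 40 * 28.09 = 1123.6

ANSWER: 1123.6


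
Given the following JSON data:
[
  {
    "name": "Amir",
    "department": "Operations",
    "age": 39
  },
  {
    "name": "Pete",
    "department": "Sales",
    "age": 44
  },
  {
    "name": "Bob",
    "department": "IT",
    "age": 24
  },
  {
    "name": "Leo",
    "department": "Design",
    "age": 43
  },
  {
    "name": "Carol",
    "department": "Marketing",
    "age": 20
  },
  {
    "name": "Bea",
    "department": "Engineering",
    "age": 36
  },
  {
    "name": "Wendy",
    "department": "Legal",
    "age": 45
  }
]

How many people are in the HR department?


Scanning records for department = HR
  No matches found
Count: 0

ANSWER: 0


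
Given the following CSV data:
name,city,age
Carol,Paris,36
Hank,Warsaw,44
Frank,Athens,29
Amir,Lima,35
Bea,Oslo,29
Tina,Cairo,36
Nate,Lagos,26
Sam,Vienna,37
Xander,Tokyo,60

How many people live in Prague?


Scanning city column for 'Prague':
Total matches: 0

ANSWER: 0


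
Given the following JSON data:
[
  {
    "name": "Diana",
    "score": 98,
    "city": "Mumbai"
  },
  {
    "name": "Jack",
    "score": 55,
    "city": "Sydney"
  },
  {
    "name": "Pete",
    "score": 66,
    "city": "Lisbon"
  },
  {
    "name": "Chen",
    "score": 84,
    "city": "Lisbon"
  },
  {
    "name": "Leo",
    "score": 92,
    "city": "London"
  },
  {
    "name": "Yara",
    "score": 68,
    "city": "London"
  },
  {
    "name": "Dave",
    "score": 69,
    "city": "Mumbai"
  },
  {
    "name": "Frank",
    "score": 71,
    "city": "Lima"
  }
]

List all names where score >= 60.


Filtering records where score >= 60:
  Diana (score=98) -> YES
  Jack (score=55) -> no
  Pete (score=66) -> YES
  Chen (score=84) -> YES
  Leo (score=92) -> YES
  Yara (score=68) -> YES
  Dave (score=69) -> YES
  Frank (score=71) -> YES


ANSWER: Diana, Pete, Chen, Leo, Yara, Dave, Frank


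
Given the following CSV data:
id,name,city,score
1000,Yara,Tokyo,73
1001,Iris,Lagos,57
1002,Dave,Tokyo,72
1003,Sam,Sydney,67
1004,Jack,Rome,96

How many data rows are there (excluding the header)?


Counting rows (excluding header):
Header: id,name,city,score
Data rows: 5

ANSWER: 5


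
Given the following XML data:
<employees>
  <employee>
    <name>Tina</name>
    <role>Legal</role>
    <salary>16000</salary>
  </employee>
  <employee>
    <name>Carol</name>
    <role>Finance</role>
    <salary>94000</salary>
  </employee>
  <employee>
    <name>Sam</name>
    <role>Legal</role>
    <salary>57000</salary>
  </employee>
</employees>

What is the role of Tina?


Searching for <employee> with <name>Tina</name>
Found at position 1
<role>Legal</role>

ANSWER: Legal


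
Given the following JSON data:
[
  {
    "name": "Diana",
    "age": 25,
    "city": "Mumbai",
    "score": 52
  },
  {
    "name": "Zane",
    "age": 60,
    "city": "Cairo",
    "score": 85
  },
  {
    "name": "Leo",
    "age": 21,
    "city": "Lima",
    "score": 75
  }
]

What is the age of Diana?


Looking up record where name = Diana
Record index: 0
Field 'age' = 25

ANSWER: 25


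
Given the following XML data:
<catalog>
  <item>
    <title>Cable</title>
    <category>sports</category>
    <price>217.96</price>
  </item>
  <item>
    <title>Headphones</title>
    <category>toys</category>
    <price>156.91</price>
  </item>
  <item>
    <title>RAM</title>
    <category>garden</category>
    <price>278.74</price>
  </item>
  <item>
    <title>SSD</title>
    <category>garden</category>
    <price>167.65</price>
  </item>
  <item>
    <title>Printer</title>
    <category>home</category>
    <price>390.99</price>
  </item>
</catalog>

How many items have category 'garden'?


Scanning <item> elements for <category>garden</category>:
  Item 3: RAM -> MATCH
  Item 4: SSD -> MATCH
Count: 2

ANSWER: 2


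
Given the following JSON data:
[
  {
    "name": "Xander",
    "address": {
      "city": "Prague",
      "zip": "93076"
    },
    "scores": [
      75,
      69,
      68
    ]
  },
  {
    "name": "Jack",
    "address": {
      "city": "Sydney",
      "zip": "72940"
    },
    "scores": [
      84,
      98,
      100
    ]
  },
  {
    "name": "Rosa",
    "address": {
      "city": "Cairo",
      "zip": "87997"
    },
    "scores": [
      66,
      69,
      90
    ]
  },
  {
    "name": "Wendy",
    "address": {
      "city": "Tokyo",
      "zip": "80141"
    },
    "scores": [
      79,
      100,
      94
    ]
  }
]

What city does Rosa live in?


Path: records[2].address.city
Value: Cairo

ANSWER: Cairo


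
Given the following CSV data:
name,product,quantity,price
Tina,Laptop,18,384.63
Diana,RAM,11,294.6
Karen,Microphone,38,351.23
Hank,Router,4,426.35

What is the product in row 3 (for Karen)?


Row 3: Karen
Column 'product' = Microphone

ANSWER: Microphone


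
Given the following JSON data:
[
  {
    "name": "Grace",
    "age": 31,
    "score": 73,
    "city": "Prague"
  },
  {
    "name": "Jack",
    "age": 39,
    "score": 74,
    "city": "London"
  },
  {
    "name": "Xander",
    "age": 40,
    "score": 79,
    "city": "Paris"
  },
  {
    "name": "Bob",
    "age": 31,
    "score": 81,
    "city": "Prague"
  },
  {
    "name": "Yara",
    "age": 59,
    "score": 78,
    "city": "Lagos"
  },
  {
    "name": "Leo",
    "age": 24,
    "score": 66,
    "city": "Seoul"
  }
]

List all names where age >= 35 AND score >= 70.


Checking both conditions:
  Grace (age=31, score=73) -> no
  Jack (age=39, score=74) -> YES
  Xander (age=40, score=79) -> YES
  Bob (age=31, score=81) -> no
  Yara (age=59, score=78) -> YES
  Leo (age=24, score=66) -> no


ANSWER: Jack, Xander, Yara


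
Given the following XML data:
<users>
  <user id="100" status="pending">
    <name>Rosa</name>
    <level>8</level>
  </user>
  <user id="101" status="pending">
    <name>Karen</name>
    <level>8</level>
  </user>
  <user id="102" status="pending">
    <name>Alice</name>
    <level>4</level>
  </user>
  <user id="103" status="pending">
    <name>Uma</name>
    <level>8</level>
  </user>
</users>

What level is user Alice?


Finding user: Alice
<level>4</level>

ANSWER: 4


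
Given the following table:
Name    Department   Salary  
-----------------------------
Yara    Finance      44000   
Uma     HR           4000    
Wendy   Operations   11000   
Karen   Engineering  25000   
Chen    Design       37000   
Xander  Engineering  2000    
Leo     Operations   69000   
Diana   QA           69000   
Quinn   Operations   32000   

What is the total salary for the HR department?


HR department members:
  Uma: 4000
Total = 4000 = 4000

ANSWER: 4000


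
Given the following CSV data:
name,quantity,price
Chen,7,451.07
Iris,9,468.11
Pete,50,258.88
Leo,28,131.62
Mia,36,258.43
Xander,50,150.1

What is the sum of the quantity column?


Values in 'quantity' column:
  Row 1: 7
  Row 2: 9
  Row 3: 50
  Row 4: 28
  Row 5: 36
  Row 6: 50
Sum = 7 + 9 + 50 + 28 + 36 + 50 = 180

ANSWER: 180


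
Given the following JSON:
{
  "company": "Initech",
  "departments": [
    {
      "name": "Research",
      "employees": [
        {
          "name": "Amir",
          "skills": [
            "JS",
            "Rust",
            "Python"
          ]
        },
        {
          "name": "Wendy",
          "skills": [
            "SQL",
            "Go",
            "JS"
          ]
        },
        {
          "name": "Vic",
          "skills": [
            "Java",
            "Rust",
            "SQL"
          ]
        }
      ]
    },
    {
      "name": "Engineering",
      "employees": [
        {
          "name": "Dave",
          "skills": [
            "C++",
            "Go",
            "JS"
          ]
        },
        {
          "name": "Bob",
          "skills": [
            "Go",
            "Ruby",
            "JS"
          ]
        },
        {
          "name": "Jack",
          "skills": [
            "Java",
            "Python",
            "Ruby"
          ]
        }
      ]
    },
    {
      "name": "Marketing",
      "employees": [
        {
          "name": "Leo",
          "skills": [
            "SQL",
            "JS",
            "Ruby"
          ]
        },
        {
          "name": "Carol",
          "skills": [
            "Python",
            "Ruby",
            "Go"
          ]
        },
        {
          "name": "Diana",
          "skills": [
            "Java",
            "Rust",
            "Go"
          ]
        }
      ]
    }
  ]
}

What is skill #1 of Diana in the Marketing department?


Path: departments[2].employees[2].skills[0]
Value: Java

ANSWER: Java


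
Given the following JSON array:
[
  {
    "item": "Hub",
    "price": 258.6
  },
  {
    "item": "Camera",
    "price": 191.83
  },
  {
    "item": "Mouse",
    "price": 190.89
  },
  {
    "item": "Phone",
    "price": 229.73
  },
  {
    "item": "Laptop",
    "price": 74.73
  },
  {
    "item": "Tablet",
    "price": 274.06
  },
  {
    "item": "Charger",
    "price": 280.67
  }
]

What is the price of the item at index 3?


Array index 3 -> Phone
price = 229.73

ANSWER: 229.73


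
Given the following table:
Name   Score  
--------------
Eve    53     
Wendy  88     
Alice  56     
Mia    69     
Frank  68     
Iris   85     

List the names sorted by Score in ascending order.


Sorting by Score (ascending):
  Eve: 53
  Alice: 56
  Frank: 68
  Mia: 69
  Iris: 85
  Wendy: 88


ANSWER: Eve, Alice, Frank, Mia, Iris, Wendy


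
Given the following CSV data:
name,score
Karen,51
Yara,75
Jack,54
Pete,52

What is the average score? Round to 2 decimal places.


Scores: 51, 75, 54, 52
Sum = 232
Count = 4
Average = 232 / 4 = 58.00

ANSWER: 58.00


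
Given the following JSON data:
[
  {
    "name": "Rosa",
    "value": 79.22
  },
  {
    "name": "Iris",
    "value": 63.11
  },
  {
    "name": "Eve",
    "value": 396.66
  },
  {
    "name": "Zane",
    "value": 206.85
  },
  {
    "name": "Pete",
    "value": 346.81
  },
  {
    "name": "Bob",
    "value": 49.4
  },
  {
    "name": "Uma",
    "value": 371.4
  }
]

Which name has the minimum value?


Comparing values:
  Rosa: 79.22
  Iris: 63.11
  Eve: 396.66
  Zane: 206.85
  Pete: 346.81
  Bob: 49.4
  Uma: 371.4
Minimum: Bob (49.4)

ANSWER: Bob


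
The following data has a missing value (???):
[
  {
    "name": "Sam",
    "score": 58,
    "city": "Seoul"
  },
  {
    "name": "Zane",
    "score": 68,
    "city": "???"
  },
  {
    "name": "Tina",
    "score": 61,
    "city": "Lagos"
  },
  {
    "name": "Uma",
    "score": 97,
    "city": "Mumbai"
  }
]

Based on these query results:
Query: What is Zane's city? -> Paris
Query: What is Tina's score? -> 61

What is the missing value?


The missing value is Zane's city
From query: Zane's city = Paris

ANSWER: Paris


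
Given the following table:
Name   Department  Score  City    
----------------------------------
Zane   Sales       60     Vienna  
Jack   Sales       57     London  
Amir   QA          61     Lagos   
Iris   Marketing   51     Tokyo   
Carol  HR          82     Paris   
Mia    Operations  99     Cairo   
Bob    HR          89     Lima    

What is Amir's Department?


Row 3: Amir
Department = QA

ANSWER: QA


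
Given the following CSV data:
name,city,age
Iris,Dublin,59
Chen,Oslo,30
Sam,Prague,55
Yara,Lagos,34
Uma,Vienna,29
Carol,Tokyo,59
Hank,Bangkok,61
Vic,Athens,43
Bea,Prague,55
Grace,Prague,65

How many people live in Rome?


Scanning city column for 'Rome':
Total matches: 0

ANSWER: 0


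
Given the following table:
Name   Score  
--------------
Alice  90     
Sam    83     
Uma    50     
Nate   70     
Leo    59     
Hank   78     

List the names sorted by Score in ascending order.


Sorting by Score (ascending):
  Uma: 50
  Leo: 59
  Nate: 70
  Hank: 78
  Sam: 83
  Alice: 90


ANSWER: Uma, Leo, Nate, Hank, Sam, Alice


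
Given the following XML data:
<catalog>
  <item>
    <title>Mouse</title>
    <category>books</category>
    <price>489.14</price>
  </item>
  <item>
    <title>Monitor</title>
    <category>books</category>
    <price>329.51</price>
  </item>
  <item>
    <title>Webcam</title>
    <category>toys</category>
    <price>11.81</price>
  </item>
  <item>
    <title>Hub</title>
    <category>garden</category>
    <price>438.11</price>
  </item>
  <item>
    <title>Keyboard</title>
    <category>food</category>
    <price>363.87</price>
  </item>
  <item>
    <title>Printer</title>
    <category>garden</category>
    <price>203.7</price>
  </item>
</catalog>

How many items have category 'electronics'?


Scanning <item> elements for <category>electronics</category>:
Count: 0

ANSWER: 0


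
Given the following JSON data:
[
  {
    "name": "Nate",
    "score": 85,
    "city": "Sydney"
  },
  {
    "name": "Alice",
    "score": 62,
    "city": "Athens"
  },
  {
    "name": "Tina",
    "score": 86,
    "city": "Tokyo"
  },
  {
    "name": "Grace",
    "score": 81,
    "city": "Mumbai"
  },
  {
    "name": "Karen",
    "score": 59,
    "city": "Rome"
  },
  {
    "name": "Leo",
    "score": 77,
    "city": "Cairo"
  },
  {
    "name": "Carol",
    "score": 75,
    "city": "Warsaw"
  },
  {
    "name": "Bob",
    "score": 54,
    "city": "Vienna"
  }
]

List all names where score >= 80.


Filtering records where score >= 80:
  Nate (score=85) -> YES
  Alice (score=62) -> no
  Tina (score=86) -> YES
  Grace (score=81) -> YES
  Karen (score=59) -> no
  Leo (score=77) -> no
  Carol (score=75) -> no
  Bob (score=54) -> no


ANSWER: Nate, Tina, Grace


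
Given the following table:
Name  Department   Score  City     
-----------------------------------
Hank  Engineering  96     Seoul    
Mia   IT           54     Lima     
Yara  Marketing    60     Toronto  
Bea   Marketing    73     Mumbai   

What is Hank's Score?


Row 1: Hank
Score = 96

ANSWER: 96


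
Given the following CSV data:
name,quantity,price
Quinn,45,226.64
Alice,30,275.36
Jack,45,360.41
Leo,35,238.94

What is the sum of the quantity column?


Values in 'quantity' column:
  Row 1: 45
  Row 2: 30
  Row 3: 45
  Row 4: 35
Sum = 45 + 30 + 45 + 35 = 155

ANSWER: 155


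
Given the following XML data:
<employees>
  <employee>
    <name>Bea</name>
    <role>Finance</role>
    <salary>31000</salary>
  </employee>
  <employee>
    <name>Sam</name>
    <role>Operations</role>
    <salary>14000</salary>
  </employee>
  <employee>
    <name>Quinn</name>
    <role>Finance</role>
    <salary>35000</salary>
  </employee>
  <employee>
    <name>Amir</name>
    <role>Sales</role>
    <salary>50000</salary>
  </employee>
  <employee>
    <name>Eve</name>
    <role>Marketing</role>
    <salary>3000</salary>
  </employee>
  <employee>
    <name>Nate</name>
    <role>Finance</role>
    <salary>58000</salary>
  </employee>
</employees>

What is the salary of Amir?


Searching for <employee> with <name>Amir</name>
Found at position 4
<salary>50000</salary>

ANSWER: 50000


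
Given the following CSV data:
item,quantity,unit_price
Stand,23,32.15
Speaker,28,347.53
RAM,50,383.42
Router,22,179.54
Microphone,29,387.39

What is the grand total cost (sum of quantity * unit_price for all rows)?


Computing row totals:
  Stand: 23 * 32.15 = 739.45
  Speaker: 28 * 347.53 = 9730.84
  RAM: 50 * 383.42 = 19171.0
  Router: 22 * 179.54 = 3949.88
  Microphone: 29 * 387.39 = 11234.31
Grand total = 739.45 + 9730.84 + 19171.0 + 3949.88 + 11234.31 = 44825.48

ANSWER: 44825.48


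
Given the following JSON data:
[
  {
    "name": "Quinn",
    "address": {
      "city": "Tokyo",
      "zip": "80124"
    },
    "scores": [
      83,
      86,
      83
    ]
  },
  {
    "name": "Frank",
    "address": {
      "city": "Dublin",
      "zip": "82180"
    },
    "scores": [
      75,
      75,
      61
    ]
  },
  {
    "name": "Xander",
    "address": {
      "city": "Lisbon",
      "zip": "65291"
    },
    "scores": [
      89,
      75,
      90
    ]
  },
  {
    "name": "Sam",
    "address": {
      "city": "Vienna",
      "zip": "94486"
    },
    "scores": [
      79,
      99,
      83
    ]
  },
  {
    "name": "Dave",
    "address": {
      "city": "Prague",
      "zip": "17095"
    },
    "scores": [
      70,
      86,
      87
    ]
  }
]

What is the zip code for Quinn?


Path: records[0].address.zip
Value: 80124

ANSWER: 80124


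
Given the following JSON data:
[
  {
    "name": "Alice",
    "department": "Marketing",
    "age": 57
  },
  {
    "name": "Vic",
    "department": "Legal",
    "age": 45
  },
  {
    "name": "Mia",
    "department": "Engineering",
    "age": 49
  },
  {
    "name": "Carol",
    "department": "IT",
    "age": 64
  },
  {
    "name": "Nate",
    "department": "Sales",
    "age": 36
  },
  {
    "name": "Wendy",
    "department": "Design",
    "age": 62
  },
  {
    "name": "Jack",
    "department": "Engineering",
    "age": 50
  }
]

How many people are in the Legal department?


Scanning records for department = Legal
  Record 1: Vic
Count: 1

ANSWER: 1


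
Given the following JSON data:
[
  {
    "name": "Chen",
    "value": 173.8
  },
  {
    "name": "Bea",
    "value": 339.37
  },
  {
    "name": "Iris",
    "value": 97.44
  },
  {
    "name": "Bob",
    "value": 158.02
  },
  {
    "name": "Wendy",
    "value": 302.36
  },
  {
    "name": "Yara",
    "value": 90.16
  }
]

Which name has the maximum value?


Comparing values:
  Chen: 173.8
  Bea: 339.37
  Iris: 97.44
  Bob: 158.02
  Wendy: 302.36
  Yara: 90.16
Maximum: Bea (339.37)

ANSWER: Bea


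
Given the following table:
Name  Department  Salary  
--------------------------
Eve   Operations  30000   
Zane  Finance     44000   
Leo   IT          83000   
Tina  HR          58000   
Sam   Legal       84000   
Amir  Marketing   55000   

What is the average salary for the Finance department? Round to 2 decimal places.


Finance department members:
  Zane: 44000
Sum = 44000
Count = 1
Average = 44000 / 1 = 44000.00

ANSWER: 44000.00


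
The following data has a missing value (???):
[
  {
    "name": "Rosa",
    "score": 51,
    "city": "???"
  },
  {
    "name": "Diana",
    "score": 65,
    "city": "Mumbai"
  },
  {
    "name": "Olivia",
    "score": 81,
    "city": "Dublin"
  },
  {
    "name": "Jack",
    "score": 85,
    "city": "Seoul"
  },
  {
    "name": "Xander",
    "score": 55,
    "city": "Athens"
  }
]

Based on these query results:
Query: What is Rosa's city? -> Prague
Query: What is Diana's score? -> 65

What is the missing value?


The missing value is Rosa's city
From query: Rosa's city = Prague

ANSWER: Prague


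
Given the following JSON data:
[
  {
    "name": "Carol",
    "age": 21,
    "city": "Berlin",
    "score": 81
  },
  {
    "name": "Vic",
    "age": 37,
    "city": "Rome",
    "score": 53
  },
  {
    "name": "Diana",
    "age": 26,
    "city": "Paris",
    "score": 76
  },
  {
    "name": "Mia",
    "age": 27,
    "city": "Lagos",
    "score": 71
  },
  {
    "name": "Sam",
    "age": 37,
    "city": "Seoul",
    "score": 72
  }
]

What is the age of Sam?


Looking up record where name = Sam
Record index: 4
Field 'age' = 37

ANSWER: 37


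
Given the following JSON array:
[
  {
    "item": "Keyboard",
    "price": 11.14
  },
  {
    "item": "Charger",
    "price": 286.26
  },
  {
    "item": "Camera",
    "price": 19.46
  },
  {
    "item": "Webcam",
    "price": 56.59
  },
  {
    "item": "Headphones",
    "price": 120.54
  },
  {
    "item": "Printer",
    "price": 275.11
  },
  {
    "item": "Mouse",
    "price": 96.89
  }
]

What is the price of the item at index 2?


Array index 2 -> Camera
price = 19.46

ANSWER: 19.46


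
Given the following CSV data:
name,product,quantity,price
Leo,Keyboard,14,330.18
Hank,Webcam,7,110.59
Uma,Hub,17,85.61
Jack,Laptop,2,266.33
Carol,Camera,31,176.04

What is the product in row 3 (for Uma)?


Row 3: Uma
Column 'product' = Hub

ANSWER: Hub


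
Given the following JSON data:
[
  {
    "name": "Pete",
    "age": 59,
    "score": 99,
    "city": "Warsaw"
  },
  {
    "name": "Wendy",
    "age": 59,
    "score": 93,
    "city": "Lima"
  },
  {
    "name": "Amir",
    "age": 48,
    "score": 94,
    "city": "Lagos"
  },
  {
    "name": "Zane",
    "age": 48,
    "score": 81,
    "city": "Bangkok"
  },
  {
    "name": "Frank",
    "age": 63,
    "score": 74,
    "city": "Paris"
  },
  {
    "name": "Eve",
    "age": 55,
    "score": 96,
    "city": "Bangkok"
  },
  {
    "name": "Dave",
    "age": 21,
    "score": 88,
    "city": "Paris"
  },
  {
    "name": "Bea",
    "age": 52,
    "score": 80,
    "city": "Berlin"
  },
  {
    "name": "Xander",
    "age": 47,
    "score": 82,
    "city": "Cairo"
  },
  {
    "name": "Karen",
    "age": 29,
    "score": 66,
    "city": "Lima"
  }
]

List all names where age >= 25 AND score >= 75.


Checking both conditions:
  Pete (age=59, score=99) -> YES
  Wendy (age=59, score=93) -> YES
  Amir (age=48, score=94) -> YES
  Zane (age=48, score=81) -> YES
  Frank (age=63, score=74) -> no
  Eve (age=55, score=96) -> YES
  Dave (age=21, score=88) -> no
  Bea (age=52, score=80) -> YES
  Xander (age=47, score=82) -> YES
  Karen (age=29, score=66) -> no


ANSWER: Pete, Wendy, Amir, Zane, Eve, Bea, Xander


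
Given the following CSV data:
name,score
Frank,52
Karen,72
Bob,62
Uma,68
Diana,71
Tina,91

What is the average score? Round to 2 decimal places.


Scores: 52, 72, 62, 68, 71, 91
Sum = 416
Count = 6
Average = 416 / 6 = 69.33

ANSWER: 69.33


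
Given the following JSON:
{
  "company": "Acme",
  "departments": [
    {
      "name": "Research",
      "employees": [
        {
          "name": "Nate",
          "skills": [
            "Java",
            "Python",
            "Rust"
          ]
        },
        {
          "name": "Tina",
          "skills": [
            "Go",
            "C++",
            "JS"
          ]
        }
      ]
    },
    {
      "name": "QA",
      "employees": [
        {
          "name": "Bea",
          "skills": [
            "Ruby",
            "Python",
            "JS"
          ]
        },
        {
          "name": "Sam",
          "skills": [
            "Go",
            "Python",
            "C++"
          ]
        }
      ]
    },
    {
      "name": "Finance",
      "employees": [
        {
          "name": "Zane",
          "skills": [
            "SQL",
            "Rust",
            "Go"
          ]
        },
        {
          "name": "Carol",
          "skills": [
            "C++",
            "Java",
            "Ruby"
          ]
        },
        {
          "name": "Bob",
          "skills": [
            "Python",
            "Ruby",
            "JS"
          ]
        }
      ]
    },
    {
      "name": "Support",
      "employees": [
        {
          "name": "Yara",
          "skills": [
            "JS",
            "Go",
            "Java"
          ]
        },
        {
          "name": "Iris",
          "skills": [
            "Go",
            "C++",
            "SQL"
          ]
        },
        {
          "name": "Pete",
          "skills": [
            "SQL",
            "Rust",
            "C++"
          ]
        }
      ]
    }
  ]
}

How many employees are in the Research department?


Path: departments[0].employees
Count: 2

ANSWER: 2
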